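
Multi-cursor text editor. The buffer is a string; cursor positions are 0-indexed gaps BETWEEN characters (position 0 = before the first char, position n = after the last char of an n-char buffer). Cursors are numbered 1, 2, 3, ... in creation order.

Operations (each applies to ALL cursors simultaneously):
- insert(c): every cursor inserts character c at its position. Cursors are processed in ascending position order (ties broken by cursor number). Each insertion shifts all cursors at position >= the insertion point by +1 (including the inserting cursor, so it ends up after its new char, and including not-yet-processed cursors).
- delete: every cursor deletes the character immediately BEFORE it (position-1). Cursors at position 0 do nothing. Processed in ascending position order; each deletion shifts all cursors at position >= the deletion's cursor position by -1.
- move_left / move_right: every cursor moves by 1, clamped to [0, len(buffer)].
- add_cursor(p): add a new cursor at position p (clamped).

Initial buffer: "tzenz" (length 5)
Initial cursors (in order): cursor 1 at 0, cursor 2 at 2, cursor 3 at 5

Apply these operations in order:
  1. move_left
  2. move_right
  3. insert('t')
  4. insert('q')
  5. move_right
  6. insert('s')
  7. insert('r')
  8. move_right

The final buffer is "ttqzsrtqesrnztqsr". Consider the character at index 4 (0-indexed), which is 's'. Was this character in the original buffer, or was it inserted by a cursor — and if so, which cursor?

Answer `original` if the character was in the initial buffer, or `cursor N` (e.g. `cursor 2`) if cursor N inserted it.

Answer: cursor 1

Derivation:
After op 1 (move_left): buffer="tzenz" (len 5), cursors c1@0 c2@1 c3@4, authorship .....
After op 2 (move_right): buffer="tzenz" (len 5), cursors c1@1 c2@2 c3@5, authorship .....
After op 3 (insert('t')): buffer="ttztenzt" (len 8), cursors c1@2 c2@4 c3@8, authorship .1.2...3
After op 4 (insert('q')): buffer="ttqztqenztq" (len 11), cursors c1@3 c2@6 c3@11, authorship .11.22...33
After op 5 (move_right): buffer="ttqztqenztq" (len 11), cursors c1@4 c2@7 c3@11, authorship .11.22...33
After op 6 (insert('s')): buffer="ttqzstqesnztqs" (len 14), cursors c1@5 c2@9 c3@14, authorship .11.122.2..333
After op 7 (insert('r')): buffer="ttqzsrtqesrnztqsr" (len 17), cursors c1@6 c2@11 c3@17, authorship .11.1122.22..3333
After op 8 (move_right): buffer="ttqzsrtqesrnztqsr" (len 17), cursors c1@7 c2@12 c3@17, authorship .11.1122.22..3333
Authorship (.=original, N=cursor N): . 1 1 . 1 1 2 2 . 2 2 . . 3 3 3 3
Index 4: author = 1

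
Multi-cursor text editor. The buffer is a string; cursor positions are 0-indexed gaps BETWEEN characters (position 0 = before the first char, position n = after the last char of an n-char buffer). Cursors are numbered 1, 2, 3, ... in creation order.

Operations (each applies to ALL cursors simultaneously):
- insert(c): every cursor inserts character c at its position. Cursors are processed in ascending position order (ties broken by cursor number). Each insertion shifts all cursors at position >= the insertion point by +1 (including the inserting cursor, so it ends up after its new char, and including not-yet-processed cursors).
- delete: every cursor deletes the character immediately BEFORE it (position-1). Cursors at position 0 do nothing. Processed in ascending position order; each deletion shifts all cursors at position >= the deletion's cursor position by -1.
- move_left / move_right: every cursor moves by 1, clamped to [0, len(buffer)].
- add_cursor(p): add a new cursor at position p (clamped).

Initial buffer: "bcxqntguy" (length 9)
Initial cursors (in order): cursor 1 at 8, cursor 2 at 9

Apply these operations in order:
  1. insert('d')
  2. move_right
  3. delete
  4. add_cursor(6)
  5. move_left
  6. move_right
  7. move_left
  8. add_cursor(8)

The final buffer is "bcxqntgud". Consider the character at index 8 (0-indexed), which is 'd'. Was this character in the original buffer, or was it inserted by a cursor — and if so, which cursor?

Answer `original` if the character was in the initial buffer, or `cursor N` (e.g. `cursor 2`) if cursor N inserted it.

After op 1 (insert('d')): buffer="bcxqntgudyd" (len 11), cursors c1@9 c2@11, authorship ........1.2
After op 2 (move_right): buffer="bcxqntgudyd" (len 11), cursors c1@10 c2@11, authorship ........1.2
After op 3 (delete): buffer="bcxqntgud" (len 9), cursors c1@9 c2@9, authorship ........1
After op 4 (add_cursor(6)): buffer="bcxqntgud" (len 9), cursors c3@6 c1@9 c2@9, authorship ........1
After op 5 (move_left): buffer="bcxqntgud" (len 9), cursors c3@5 c1@8 c2@8, authorship ........1
After op 6 (move_right): buffer="bcxqntgud" (len 9), cursors c3@6 c1@9 c2@9, authorship ........1
After op 7 (move_left): buffer="bcxqntgud" (len 9), cursors c3@5 c1@8 c2@8, authorship ........1
After op 8 (add_cursor(8)): buffer="bcxqntgud" (len 9), cursors c3@5 c1@8 c2@8 c4@8, authorship ........1
Authorship (.=original, N=cursor N): . . . . . . . . 1
Index 8: author = 1

Answer: cursor 1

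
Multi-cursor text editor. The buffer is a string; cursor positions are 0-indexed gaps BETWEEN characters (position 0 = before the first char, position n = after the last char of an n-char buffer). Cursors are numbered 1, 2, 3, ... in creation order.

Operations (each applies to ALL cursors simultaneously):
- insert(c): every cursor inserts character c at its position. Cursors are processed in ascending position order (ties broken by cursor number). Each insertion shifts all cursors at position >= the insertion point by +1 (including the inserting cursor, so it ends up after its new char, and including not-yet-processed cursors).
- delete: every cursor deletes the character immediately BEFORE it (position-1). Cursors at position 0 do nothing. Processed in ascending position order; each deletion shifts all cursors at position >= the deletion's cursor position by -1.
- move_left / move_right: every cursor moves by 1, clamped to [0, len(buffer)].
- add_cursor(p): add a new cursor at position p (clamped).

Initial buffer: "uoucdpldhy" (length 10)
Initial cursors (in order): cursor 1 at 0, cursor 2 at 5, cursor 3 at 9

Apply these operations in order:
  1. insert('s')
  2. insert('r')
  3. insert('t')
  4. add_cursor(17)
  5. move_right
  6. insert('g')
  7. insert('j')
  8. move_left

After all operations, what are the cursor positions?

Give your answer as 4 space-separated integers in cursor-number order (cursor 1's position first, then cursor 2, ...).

Answer: 5 15 26 23

Derivation:
After op 1 (insert('s')): buffer="suoucdspldhsy" (len 13), cursors c1@1 c2@7 c3@12, authorship 1.....2....3.
After op 2 (insert('r')): buffer="sruoucdsrpldhsry" (len 16), cursors c1@2 c2@9 c3@15, authorship 11.....22....33.
After op 3 (insert('t')): buffer="srtuoucdsrtpldhsrty" (len 19), cursors c1@3 c2@11 c3@18, authorship 111.....222....333.
After op 4 (add_cursor(17)): buffer="srtuoucdsrtpldhsrty" (len 19), cursors c1@3 c2@11 c4@17 c3@18, authorship 111.....222....333.
After op 5 (move_right): buffer="srtuoucdsrtpldhsrty" (len 19), cursors c1@4 c2@12 c4@18 c3@19, authorship 111.....222....333.
After op 6 (insert('g')): buffer="srtugoucdsrtpgldhsrtgyg" (len 23), cursors c1@5 c2@14 c4@21 c3@23, authorship 111.1....222.2...3334.3
After op 7 (insert('j')): buffer="srtugjoucdsrtpgjldhsrtgjygj" (len 27), cursors c1@6 c2@16 c4@24 c3@27, authorship 111.11....222.22...33344.33
After op 8 (move_left): buffer="srtugjoucdsrtpgjldhsrtgjygj" (len 27), cursors c1@5 c2@15 c4@23 c3@26, authorship 111.11....222.22...33344.33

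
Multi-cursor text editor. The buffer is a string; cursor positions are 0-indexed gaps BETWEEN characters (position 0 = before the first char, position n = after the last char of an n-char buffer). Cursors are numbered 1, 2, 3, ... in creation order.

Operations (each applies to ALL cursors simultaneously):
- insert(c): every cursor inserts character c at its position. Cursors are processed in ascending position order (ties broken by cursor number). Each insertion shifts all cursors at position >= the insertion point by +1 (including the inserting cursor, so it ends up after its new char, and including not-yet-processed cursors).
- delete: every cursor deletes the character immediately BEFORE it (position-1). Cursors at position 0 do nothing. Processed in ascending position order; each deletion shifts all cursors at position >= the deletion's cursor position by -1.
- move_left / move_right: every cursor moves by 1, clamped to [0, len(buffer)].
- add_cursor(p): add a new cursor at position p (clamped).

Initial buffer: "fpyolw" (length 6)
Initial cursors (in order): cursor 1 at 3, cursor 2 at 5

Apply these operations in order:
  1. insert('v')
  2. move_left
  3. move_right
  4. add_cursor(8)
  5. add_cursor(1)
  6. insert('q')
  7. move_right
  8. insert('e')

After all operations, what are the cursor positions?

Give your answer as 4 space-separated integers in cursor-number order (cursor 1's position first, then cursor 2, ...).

After op 1 (insert('v')): buffer="fpyvolvw" (len 8), cursors c1@4 c2@7, authorship ...1..2.
After op 2 (move_left): buffer="fpyvolvw" (len 8), cursors c1@3 c2@6, authorship ...1..2.
After op 3 (move_right): buffer="fpyvolvw" (len 8), cursors c1@4 c2@7, authorship ...1..2.
After op 4 (add_cursor(8)): buffer="fpyvolvw" (len 8), cursors c1@4 c2@7 c3@8, authorship ...1..2.
After op 5 (add_cursor(1)): buffer="fpyvolvw" (len 8), cursors c4@1 c1@4 c2@7 c3@8, authorship ...1..2.
After op 6 (insert('q')): buffer="fqpyvqolvqwq" (len 12), cursors c4@2 c1@6 c2@10 c3@12, authorship .4..11..22.3
After op 7 (move_right): buffer="fqpyvqolvqwq" (len 12), cursors c4@3 c1@7 c2@11 c3@12, authorship .4..11..22.3
After op 8 (insert('e')): buffer="fqpeyvqoelvqweqe" (len 16), cursors c4@4 c1@9 c2@14 c3@16, authorship .4.4.11.1.22.233

Answer: 9 14 16 4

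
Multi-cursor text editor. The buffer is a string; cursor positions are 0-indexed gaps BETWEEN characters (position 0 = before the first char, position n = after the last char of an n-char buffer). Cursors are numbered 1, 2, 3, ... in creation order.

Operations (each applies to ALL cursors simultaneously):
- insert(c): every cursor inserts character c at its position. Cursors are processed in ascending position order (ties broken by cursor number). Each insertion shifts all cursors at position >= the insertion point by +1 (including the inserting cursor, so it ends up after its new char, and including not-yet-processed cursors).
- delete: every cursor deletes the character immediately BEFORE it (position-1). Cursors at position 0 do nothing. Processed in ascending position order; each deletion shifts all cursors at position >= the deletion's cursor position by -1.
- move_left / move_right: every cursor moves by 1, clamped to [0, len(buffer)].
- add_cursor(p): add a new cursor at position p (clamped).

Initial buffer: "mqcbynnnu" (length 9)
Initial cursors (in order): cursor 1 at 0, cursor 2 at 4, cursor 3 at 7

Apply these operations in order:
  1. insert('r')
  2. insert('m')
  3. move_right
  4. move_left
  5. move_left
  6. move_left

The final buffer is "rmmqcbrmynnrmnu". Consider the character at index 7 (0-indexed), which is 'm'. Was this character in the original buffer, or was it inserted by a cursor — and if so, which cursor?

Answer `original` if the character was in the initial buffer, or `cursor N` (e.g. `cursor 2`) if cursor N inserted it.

Answer: cursor 2

Derivation:
After op 1 (insert('r')): buffer="rmqcbrynnrnu" (len 12), cursors c1@1 c2@6 c3@10, authorship 1....2...3..
After op 2 (insert('m')): buffer="rmmqcbrmynnrmnu" (len 15), cursors c1@2 c2@8 c3@13, authorship 11....22...33..
After op 3 (move_right): buffer="rmmqcbrmynnrmnu" (len 15), cursors c1@3 c2@9 c3@14, authorship 11....22...33..
After op 4 (move_left): buffer="rmmqcbrmynnrmnu" (len 15), cursors c1@2 c2@8 c3@13, authorship 11....22...33..
After op 5 (move_left): buffer="rmmqcbrmynnrmnu" (len 15), cursors c1@1 c2@7 c3@12, authorship 11....22...33..
After op 6 (move_left): buffer="rmmqcbrmynnrmnu" (len 15), cursors c1@0 c2@6 c3@11, authorship 11....22...33..
Authorship (.=original, N=cursor N): 1 1 . . . . 2 2 . . . 3 3 . .
Index 7: author = 2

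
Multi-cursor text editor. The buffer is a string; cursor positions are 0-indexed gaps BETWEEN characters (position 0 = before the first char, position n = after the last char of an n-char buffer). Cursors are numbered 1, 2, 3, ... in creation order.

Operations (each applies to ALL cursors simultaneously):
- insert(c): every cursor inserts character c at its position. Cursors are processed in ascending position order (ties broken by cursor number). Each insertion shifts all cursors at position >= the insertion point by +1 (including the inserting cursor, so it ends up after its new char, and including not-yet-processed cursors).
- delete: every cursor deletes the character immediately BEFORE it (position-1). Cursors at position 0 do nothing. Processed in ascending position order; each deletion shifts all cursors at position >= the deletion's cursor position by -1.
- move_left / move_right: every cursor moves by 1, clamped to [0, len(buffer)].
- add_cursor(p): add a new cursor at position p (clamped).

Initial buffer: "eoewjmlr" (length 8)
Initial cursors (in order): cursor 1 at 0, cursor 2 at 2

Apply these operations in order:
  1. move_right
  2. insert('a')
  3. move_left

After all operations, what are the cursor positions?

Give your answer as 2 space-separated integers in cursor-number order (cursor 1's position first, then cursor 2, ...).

Answer: 1 4

Derivation:
After op 1 (move_right): buffer="eoewjmlr" (len 8), cursors c1@1 c2@3, authorship ........
After op 2 (insert('a')): buffer="eaoeawjmlr" (len 10), cursors c1@2 c2@5, authorship .1..2.....
After op 3 (move_left): buffer="eaoeawjmlr" (len 10), cursors c1@1 c2@4, authorship .1..2.....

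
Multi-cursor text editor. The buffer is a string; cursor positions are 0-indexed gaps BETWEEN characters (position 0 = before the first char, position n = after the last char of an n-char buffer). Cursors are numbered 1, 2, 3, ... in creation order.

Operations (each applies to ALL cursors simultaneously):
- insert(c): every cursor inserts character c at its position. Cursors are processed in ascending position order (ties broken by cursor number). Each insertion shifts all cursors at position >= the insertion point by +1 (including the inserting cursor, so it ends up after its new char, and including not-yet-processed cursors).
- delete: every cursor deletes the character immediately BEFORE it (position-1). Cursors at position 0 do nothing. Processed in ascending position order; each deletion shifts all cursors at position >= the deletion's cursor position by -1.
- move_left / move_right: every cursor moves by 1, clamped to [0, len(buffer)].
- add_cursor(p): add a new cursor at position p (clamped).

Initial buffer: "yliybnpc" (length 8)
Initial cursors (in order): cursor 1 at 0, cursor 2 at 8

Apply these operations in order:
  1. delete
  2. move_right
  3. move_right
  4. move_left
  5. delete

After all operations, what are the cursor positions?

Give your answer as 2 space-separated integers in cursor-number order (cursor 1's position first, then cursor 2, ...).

After op 1 (delete): buffer="yliybnp" (len 7), cursors c1@0 c2@7, authorship .......
After op 2 (move_right): buffer="yliybnp" (len 7), cursors c1@1 c2@7, authorship .......
After op 3 (move_right): buffer="yliybnp" (len 7), cursors c1@2 c2@7, authorship .......
After op 4 (move_left): buffer="yliybnp" (len 7), cursors c1@1 c2@6, authorship .......
After op 5 (delete): buffer="liybp" (len 5), cursors c1@0 c2@4, authorship .....

Answer: 0 4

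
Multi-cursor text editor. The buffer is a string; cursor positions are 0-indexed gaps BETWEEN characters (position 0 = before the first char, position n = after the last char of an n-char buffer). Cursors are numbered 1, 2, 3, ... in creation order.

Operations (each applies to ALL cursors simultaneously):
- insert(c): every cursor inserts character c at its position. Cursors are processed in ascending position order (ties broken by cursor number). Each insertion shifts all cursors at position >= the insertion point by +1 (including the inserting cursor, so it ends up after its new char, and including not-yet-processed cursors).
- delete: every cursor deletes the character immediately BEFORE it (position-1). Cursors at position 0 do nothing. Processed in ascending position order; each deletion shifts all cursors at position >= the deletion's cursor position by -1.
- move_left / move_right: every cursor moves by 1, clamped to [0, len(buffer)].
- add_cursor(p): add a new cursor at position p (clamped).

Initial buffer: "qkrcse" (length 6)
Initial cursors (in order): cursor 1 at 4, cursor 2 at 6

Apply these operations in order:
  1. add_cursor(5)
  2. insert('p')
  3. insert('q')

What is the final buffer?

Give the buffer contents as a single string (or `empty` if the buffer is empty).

After op 1 (add_cursor(5)): buffer="qkrcse" (len 6), cursors c1@4 c3@5 c2@6, authorship ......
After op 2 (insert('p')): buffer="qkrcpspep" (len 9), cursors c1@5 c3@7 c2@9, authorship ....1.3.2
After op 3 (insert('q')): buffer="qkrcpqspqepq" (len 12), cursors c1@6 c3@9 c2@12, authorship ....11.33.22

Answer: qkrcpqspqepq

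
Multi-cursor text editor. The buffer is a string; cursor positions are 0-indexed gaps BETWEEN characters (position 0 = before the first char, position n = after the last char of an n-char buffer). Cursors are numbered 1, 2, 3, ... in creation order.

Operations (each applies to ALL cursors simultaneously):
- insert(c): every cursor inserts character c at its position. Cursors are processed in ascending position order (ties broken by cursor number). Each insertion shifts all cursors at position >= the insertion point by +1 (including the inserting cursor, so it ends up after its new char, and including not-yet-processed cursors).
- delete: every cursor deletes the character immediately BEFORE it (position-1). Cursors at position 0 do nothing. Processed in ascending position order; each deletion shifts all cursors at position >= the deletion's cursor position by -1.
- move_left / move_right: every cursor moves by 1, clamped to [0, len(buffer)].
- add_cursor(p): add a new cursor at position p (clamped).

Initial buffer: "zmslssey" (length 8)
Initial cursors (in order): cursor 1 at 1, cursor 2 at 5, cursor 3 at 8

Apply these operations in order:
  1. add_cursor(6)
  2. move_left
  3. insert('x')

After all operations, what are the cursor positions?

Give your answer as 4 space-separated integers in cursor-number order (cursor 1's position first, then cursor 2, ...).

Answer: 1 6 11 8

Derivation:
After op 1 (add_cursor(6)): buffer="zmslssey" (len 8), cursors c1@1 c2@5 c4@6 c3@8, authorship ........
After op 2 (move_left): buffer="zmslssey" (len 8), cursors c1@0 c2@4 c4@5 c3@7, authorship ........
After op 3 (insert('x')): buffer="xzmslxsxsexy" (len 12), cursors c1@1 c2@6 c4@8 c3@11, authorship 1....2.4..3.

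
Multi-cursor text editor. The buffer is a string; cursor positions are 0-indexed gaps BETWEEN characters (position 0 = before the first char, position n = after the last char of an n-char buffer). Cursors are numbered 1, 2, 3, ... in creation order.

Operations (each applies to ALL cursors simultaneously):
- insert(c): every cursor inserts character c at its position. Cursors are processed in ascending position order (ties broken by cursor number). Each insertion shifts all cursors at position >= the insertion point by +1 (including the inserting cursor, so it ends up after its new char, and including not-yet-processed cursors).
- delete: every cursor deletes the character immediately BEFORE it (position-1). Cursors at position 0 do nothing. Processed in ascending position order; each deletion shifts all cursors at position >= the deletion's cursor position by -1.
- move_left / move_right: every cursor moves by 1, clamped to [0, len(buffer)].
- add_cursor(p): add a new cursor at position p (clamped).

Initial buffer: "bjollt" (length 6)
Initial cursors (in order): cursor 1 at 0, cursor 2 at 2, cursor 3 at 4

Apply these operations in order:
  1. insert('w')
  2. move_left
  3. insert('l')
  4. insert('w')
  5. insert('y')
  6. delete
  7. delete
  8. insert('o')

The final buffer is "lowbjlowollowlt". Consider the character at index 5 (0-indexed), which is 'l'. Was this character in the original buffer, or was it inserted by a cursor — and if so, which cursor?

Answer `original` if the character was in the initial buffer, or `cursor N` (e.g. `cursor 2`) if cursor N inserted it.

After op 1 (insert('w')): buffer="wbjwolwlt" (len 9), cursors c1@1 c2@4 c3@7, authorship 1..2..3..
After op 2 (move_left): buffer="wbjwolwlt" (len 9), cursors c1@0 c2@3 c3@6, authorship 1..2..3..
After op 3 (insert('l')): buffer="lwbjlwollwlt" (len 12), cursors c1@1 c2@5 c3@9, authorship 11..22..33..
After op 4 (insert('w')): buffer="lwwbjlwwollwwlt" (len 15), cursors c1@2 c2@7 c3@12, authorship 111..222..333..
After op 5 (insert('y')): buffer="lwywbjlwywollwywlt" (len 18), cursors c1@3 c2@9 c3@15, authorship 1111..2222..3333..
After op 6 (delete): buffer="lwwbjlwwollwwlt" (len 15), cursors c1@2 c2@7 c3@12, authorship 111..222..333..
After op 7 (delete): buffer="lwbjlwollwlt" (len 12), cursors c1@1 c2@5 c3@9, authorship 11..22..33..
After op 8 (insert('o')): buffer="lowbjlowollowlt" (len 15), cursors c1@2 c2@7 c3@12, authorship 111..222..333..
Authorship (.=original, N=cursor N): 1 1 1 . . 2 2 2 . . 3 3 3 . .
Index 5: author = 2

Answer: cursor 2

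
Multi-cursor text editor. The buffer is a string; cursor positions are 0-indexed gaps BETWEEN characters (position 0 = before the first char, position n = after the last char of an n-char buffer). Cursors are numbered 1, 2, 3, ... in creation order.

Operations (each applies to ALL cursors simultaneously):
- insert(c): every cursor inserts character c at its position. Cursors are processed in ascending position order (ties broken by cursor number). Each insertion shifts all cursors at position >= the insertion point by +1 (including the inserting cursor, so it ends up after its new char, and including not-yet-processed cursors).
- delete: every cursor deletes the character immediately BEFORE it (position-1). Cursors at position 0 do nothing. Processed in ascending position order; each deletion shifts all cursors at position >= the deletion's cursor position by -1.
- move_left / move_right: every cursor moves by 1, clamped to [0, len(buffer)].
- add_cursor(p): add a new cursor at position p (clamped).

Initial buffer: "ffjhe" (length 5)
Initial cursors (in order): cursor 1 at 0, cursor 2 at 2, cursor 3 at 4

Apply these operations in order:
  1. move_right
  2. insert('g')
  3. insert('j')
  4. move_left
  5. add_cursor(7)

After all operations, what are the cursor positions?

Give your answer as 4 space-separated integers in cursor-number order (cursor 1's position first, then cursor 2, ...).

Answer: 2 6 10 7

Derivation:
After op 1 (move_right): buffer="ffjhe" (len 5), cursors c1@1 c2@3 c3@5, authorship .....
After op 2 (insert('g')): buffer="fgfjgheg" (len 8), cursors c1@2 c2@5 c3@8, authorship .1..2..3
After op 3 (insert('j')): buffer="fgjfjgjhegj" (len 11), cursors c1@3 c2@7 c3@11, authorship .11..22..33
After op 4 (move_left): buffer="fgjfjgjhegj" (len 11), cursors c1@2 c2@6 c3@10, authorship .11..22..33
After op 5 (add_cursor(7)): buffer="fgjfjgjhegj" (len 11), cursors c1@2 c2@6 c4@7 c3@10, authorship .11..22..33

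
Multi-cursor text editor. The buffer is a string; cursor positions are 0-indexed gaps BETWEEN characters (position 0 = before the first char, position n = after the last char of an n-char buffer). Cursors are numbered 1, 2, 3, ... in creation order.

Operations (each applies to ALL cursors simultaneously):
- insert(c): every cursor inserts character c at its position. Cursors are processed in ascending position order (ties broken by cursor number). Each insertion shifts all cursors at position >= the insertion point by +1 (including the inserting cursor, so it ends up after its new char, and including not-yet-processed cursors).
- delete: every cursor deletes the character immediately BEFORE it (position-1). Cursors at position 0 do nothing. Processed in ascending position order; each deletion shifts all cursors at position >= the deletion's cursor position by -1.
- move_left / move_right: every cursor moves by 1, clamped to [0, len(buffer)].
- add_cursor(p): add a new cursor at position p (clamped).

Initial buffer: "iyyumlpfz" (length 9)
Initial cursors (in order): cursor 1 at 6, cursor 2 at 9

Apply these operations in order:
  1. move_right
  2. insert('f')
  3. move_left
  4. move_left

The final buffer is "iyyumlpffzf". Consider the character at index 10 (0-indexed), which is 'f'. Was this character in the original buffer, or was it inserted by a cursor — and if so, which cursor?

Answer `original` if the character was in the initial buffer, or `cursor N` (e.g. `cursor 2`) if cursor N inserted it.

After op 1 (move_right): buffer="iyyumlpfz" (len 9), cursors c1@7 c2@9, authorship .........
After op 2 (insert('f')): buffer="iyyumlpffzf" (len 11), cursors c1@8 c2@11, authorship .......1..2
After op 3 (move_left): buffer="iyyumlpffzf" (len 11), cursors c1@7 c2@10, authorship .......1..2
After op 4 (move_left): buffer="iyyumlpffzf" (len 11), cursors c1@6 c2@9, authorship .......1..2
Authorship (.=original, N=cursor N): . . . . . . . 1 . . 2
Index 10: author = 2

Answer: cursor 2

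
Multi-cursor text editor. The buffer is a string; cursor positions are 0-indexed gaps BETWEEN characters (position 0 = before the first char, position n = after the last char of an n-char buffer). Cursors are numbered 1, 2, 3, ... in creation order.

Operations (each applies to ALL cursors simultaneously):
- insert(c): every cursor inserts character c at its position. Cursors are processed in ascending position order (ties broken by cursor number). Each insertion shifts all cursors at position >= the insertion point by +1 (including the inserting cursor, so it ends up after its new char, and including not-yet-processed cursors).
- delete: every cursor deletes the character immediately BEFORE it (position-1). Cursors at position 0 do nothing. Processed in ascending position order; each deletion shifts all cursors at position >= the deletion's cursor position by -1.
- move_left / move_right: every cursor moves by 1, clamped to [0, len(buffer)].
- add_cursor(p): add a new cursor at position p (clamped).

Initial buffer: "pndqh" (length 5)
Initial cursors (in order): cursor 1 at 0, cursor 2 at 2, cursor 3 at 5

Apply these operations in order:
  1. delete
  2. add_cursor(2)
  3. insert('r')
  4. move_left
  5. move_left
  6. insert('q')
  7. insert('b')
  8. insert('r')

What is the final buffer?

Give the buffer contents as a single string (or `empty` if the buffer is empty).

Answer: qbrrqbrprqbrdrqbrqr

Derivation:
After op 1 (delete): buffer="pdq" (len 3), cursors c1@0 c2@1 c3@3, authorship ...
After op 2 (add_cursor(2)): buffer="pdq" (len 3), cursors c1@0 c2@1 c4@2 c3@3, authorship ...
After op 3 (insert('r')): buffer="rprdrqr" (len 7), cursors c1@1 c2@3 c4@5 c3@7, authorship 1.2.4.3
After op 4 (move_left): buffer="rprdrqr" (len 7), cursors c1@0 c2@2 c4@4 c3@6, authorship 1.2.4.3
After op 5 (move_left): buffer="rprdrqr" (len 7), cursors c1@0 c2@1 c4@3 c3@5, authorship 1.2.4.3
After op 6 (insert('q')): buffer="qrqprqdrqqr" (len 11), cursors c1@1 c2@3 c4@6 c3@9, authorship 112.24.43.3
After op 7 (insert('b')): buffer="qbrqbprqbdrqbqr" (len 15), cursors c1@2 c2@5 c4@9 c3@13, authorship 11122.244.433.3
After op 8 (insert('r')): buffer="qbrrqbrprqbrdrqbrqr" (len 19), cursors c1@3 c2@7 c4@12 c3@17, authorship 1111222.2444.4333.3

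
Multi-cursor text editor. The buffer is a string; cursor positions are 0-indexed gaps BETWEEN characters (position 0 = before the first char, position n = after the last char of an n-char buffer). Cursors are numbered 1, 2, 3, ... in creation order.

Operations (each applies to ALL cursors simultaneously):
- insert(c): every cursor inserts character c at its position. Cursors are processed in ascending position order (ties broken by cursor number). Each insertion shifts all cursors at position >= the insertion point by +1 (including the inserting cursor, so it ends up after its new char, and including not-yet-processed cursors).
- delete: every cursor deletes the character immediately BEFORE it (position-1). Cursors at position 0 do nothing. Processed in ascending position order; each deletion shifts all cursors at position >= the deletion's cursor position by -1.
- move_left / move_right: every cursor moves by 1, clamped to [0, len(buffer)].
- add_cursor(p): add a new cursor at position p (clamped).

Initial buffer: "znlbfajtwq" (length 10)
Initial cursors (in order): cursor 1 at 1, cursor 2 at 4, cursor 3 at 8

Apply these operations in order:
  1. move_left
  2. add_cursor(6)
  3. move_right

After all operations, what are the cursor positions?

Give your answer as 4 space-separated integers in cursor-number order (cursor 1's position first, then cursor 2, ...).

After op 1 (move_left): buffer="znlbfajtwq" (len 10), cursors c1@0 c2@3 c3@7, authorship ..........
After op 2 (add_cursor(6)): buffer="znlbfajtwq" (len 10), cursors c1@0 c2@3 c4@6 c3@7, authorship ..........
After op 3 (move_right): buffer="znlbfajtwq" (len 10), cursors c1@1 c2@4 c4@7 c3@8, authorship ..........

Answer: 1 4 8 7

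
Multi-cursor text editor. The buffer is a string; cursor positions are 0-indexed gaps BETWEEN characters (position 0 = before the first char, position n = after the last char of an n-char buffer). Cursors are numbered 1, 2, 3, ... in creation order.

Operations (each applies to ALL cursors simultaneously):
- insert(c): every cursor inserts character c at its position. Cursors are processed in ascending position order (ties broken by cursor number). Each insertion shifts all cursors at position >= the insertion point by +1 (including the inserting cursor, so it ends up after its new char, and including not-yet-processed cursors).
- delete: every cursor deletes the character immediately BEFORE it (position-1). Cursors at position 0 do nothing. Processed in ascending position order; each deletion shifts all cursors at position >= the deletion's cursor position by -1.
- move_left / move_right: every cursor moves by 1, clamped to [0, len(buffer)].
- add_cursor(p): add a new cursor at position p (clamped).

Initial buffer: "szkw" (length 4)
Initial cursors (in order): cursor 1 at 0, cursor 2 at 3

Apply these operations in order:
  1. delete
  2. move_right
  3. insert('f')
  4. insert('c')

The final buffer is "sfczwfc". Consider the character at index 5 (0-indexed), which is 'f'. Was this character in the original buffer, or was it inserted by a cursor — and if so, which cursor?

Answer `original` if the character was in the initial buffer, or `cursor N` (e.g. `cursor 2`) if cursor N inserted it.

Answer: cursor 2

Derivation:
After op 1 (delete): buffer="szw" (len 3), cursors c1@0 c2@2, authorship ...
After op 2 (move_right): buffer="szw" (len 3), cursors c1@1 c2@3, authorship ...
After op 3 (insert('f')): buffer="sfzwf" (len 5), cursors c1@2 c2@5, authorship .1..2
After op 4 (insert('c')): buffer="sfczwfc" (len 7), cursors c1@3 c2@7, authorship .11..22
Authorship (.=original, N=cursor N): . 1 1 . . 2 2
Index 5: author = 2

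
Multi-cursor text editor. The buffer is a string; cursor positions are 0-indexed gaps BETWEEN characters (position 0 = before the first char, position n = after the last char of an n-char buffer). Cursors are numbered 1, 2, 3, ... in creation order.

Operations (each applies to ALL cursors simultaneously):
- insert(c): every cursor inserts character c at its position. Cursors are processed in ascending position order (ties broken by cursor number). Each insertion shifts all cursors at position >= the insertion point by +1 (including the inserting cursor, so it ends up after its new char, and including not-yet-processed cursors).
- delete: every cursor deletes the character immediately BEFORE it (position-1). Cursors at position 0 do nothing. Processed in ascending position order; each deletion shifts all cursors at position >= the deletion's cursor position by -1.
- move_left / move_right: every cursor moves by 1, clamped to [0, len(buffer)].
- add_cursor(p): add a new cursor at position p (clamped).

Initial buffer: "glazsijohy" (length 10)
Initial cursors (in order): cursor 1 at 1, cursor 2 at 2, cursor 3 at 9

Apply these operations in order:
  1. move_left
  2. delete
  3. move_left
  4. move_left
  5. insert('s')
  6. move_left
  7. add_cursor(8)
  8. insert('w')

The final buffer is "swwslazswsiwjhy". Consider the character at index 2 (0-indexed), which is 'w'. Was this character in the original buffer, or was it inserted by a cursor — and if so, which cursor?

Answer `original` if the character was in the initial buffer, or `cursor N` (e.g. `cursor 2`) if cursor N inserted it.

After op 1 (move_left): buffer="glazsijohy" (len 10), cursors c1@0 c2@1 c3@8, authorship ..........
After op 2 (delete): buffer="lazsijhy" (len 8), cursors c1@0 c2@0 c3@6, authorship ........
After op 3 (move_left): buffer="lazsijhy" (len 8), cursors c1@0 c2@0 c3@5, authorship ........
After op 4 (move_left): buffer="lazsijhy" (len 8), cursors c1@0 c2@0 c3@4, authorship ........
After op 5 (insert('s')): buffer="sslazssijhy" (len 11), cursors c1@2 c2@2 c3@7, authorship 12....3....
After op 6 (move_left): buffer="sslazssijhy" (len 11), cursors c1@1 c2@1 c3@6, authorship 12....3....
After op 7 (add_cursor(8)): buffer="sslazssijhy" (len 11), cursors c1@1 c2@1 c3@6 c4@8, authorship 12....3....
After op 8 (insert('w')): buffer="swwslazswsiwjhy" (len 15), cursors c1@3 c2@3 c3@9 c4@12, authorship 1122....33.4...
Authorship (.=original, N=cursor N): 1 1 2 2 . . . . 3 3 . 4 . . .
Index 2: author = 2

Answer: cursor 2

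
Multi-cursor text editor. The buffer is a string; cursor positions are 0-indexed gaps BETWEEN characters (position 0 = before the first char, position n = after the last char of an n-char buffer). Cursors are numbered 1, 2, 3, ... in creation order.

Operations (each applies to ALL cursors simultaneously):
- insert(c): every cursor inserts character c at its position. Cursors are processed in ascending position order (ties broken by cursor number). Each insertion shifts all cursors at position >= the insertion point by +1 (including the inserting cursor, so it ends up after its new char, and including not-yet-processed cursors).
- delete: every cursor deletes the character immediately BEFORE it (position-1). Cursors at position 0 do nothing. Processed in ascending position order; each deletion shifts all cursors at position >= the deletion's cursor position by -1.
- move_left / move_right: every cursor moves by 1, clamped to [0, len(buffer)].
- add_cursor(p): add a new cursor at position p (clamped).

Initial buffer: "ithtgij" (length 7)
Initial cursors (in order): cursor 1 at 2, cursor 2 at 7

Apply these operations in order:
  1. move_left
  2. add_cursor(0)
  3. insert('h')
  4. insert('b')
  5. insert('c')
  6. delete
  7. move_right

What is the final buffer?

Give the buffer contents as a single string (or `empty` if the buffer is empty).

After op 1 (move_left): buffer="ithtgij" (len 7), cursors c1@1 c2@6, authorship .......
After op 2 (add_cursor(0)): buffer="ithtgij" (len 7), cursors c3@0 c1@1 c2@6, authorship .......
After op 3 (insert('h')): buffer="hihthtgihj" (len 10), cursors c3@1 c1@3 c2@9, authorship 3.1.....2.
After op 4 (insert('b')): buffer="hbihbthtgihbj" (len 13), cursors c3@2 c1@5 c2@12, authorship 33.11.....22.
After op 5 (insert('c')): buffer="hbcihbcthtgihbcj" (len 16), cursors c3@3 c1@7 c2@15, authorship 333.111.....222.
After op 6 (delete): buffer="hbihbthtgihbj" (len 13), cursors c3@2 c1@5 c2@12, authorship 33.11.....22.
After op 7 (move_right): buffer="hbihbthtgihbj" (len 13), cursors c3@3 c1@6 c2@13, authorship 33.11.....22.

Answer: hbihbthtgihbj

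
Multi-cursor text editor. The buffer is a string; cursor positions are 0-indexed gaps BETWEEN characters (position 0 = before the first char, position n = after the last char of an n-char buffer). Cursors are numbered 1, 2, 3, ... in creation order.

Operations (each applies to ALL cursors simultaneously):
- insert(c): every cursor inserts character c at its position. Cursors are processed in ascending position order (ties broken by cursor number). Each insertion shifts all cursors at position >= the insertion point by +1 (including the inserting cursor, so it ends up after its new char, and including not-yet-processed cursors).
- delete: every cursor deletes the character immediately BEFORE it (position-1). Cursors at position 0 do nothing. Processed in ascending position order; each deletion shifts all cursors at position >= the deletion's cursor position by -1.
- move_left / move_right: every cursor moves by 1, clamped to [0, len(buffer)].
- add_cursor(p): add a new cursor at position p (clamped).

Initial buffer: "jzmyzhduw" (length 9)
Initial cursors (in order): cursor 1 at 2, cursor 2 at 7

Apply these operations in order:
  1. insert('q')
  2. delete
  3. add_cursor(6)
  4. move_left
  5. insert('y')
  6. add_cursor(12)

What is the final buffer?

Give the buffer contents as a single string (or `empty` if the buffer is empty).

After op 1 (insert('q')): buffer="jzqmyzhdquw" (len 11), cursors c1@3 c2@9, authorship ..1.....2..
After op 2 (delete): buffer="jzmyzhduw" (len 9), cursors c1@2 c2@7, authorship .........
After op 3 (add_cursor(6)): buffer="jzmyzhduw" (len 9), cursors c1@2 c3@6 c2@7, authorship .........
After op 4 (move_left): buffer="jzmyzhduw" (len 9), cursors c1@1 c3@5 c2@6, authorship .........
After op 5 (insert('y')): buffer="jyzmyzyhyduw" (len 12), cursors c1@2 c3@7 c2@9, authorship .1....3.2...
After op 6 (add_cursor(12)): buffer="jyzmyzyhyduw" (len 12), cursors c1@2 c3@7 c2@9 c4@12, authorship .1....3.2...

Answer: jyzmyzyhyduw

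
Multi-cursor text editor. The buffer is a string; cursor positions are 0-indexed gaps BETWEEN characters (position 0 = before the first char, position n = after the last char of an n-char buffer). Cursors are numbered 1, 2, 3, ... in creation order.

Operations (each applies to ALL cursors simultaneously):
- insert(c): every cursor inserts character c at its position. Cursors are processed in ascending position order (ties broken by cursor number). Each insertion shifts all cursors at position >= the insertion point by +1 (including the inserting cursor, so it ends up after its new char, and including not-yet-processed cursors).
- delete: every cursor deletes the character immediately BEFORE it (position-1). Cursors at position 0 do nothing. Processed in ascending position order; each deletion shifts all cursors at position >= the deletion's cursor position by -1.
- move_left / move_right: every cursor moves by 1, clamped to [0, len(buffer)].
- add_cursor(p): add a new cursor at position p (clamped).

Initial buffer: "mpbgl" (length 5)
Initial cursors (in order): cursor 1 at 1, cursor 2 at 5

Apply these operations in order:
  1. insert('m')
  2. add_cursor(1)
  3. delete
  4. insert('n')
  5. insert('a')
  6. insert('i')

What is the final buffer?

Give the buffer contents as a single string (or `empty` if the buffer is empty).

Answer: nnaaiipbglnai

Derivation:
After op 1 (insert('m')): buffer="mmpbglm" (len 7), cursors c1@2 c2@7, authorship .1....2
After op 2 (add_cursor(1)): buffer="mmpbglm" (len 7), cursors c3@1 c1@2 c2@7, authorship .1....2
After op 3 (delete): buffer="pbgl" (len 4), cursors c1@0 c3@0 c2@4, authorship ....
After op 4 (insert('n')): buffer="nnpbgln" (len 7), cursors c1@2 c3@2 c2@7, authorship 13....2
After op 5 (insert('a')): buffer="nnaapbglna" (len 10), cursors c1@4 c3@4 c2@10, authorship 1313....22
After op 6 (insert('i')): buffer="nnaaiipbglnai" (len 13), cursors c1@6 c3@6 c2@13, authorship 131313....222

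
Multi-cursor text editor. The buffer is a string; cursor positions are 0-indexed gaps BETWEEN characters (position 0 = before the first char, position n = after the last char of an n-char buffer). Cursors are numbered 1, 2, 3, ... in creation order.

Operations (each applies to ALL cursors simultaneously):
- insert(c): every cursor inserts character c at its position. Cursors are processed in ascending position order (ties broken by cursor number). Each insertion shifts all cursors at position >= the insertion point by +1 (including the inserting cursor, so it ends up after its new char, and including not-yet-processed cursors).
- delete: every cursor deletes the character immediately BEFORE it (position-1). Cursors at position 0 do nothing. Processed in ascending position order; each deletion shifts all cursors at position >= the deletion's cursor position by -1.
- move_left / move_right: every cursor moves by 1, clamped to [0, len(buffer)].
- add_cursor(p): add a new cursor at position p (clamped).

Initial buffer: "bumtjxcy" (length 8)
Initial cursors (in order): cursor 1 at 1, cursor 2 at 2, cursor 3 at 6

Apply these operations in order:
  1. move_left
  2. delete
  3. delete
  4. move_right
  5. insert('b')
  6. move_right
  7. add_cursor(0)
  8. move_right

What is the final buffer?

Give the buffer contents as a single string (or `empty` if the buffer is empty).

Answer: ubbmxbcy

Derivation:
After op 1 (move_left): buffer="bumtjxcy" (len 8), cursors c1@0 c2@1 c3@5, authorship ........
After op 2 (delete): buffer="umtxcy" (len 6), cursors c1@0 c2@0 c3@3, authorship ......
After op 3 (delete): buffer="umxcy" (len 5), cursors c1@0 c2@0 c3@2, authorship .....
After op 4 (move_right): buffer="umxcy" (len 5), cursors c1@1 c2@1 c3@3, authorship .....
After op 5 (insert('b')): buffer="ubbmxbcy" (len 8), cursors c1@3 c2@3 c3@6, authorship .12..3..
After op 6 (move_right): buffer="ubbmxbcy" (len 8), cursors c1@4 c2@4 c3@7, authorship .12..3..
After op 7 (add_cursor(0)): buffer="ubbmxbcy" (len 8), cursors c4@0 c1@4 c2@4 c3@7, authorship .12..3..
After op 8 (move_right): buffer="ubbmxbcy" (len 8), cursors c4@1 c1@5 c2@5 c3@8, authorship .12..3..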